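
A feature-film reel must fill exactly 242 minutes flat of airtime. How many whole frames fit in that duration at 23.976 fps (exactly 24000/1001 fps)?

242 min = 14520 s.
Frames = 14520 × 24000/1001 = 31680000/91 ≈ 348131.8681.
Complete frames: 348131.

348131 frames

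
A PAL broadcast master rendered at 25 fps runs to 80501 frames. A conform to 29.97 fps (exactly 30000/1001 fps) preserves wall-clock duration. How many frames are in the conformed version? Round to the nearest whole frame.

Frames at target rate = 80501 × (30000/1001) / (25) = 96601200/1001 ≈ 96504.695.
Nearest whole frame: 96505.

96505 frames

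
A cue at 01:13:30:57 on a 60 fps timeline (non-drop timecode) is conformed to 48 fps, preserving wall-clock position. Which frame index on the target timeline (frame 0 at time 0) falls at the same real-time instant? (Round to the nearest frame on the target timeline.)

Source frame index: (1×3600 + 13×60 + 30) × 60 + 57 = 264657.
Real time: 264657 / (60) = 88219/20 s.
Target frame: (88219/20) × (48) = 1058628/5 ≈ 211725.600 → 211726.

frame 211726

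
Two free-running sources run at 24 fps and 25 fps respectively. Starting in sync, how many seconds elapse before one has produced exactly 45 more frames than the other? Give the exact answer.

The gap grows by |25 − 24| = 1 frame per second.
Time for a 45-frame gap: 45 ÷ (1) = 45 s.

45 seconds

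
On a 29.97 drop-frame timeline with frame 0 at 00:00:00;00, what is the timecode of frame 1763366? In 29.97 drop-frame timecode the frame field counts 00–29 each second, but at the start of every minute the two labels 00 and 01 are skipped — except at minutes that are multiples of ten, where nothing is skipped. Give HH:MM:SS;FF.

Each 10-minute DF block holds 10 × 60 × 30 − 9 × 2 = 17982 frames. 1763366 ÷ 17982 → 98 full blocks, remainder 1130.
Within the partial block the first minute is 1800 frames and each further minute 1798, so 0 further minute boundaries passed. Total skipped labels = 18 × 98 + 2 × 0 = 1764.
Non-drop label index = 1763366 + 1764 = 1765130; at 30 labels/s that is 16:20:37:20, i.e. DF 16:20:37;20.

16:20:37;20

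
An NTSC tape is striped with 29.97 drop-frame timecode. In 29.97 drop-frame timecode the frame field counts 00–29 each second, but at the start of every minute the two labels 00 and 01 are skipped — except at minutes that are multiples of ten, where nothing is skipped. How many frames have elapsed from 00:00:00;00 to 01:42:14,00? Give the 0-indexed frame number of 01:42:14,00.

Complete 10-minute blocks: 10, each 17982 frames → 179820.
Remaining 2 whole minutes in the current block: 1800 + 1 × 1798 = 3598 frames.
Within the current minute: 14 × 30 + 0 − 2 = 418 (labels ;00/;01 skipped at this minute). Total = 179820 + 3598 + 418 = 183836.

183836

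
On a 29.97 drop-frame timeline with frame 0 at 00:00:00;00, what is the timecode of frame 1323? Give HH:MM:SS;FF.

Ten DF minutes hold 17982 frames, so frame 1323 lies in block 0 (frames 0–17981) with 1323 frames into that block.
The block's first minute is 1800 frames and the rest 1798 each; 1323 frames reaches minute 0, so 0 × 18 + 0 × 2 = 0 labels have been skipped so far.
Adding those back, label number 1323 + 0 = 1323 at 30 labels/s is 44 s + 3 f = 0 h 0 min 44 s frame 3, i.e. 00:00:44;03.

00:00:44;03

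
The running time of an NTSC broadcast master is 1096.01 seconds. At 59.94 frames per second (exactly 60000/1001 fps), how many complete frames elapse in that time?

Frames = 1096.01 × 60000/1001 = 65760600/1001 ≈ 65694.9051.
Complete frames: 65694.

65694 frames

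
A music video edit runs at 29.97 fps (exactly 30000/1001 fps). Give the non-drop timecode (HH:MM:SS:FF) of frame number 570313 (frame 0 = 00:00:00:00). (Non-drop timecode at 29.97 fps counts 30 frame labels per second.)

570313 ÷ 30 = 19010 full seconds, remainder 13 frames.
19010 s = 5 h 16 min 50 s.
Timecode: 05:16:50:13.

05:16:50:13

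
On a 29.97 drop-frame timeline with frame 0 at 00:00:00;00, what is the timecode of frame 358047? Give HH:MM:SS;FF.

03:19:06;27

Each 10-minute DF block holds 10 × 60 × 30 − 9 × 2 = 17982 frames. 358047 ÷ 17982 → 19 full blocks, remainder 16389.
Within the partial block the first minute is 1800 frames and each further minute 1798, so 9 further minute boundaries passed. Total skipped labels = 18 × 19 + 2 × 9 = 360.
Non-drop label index = 358047 + 360 = 358407; at 30 labels/s that is 03:19:06:27, i.e. DF 03:19:06;27.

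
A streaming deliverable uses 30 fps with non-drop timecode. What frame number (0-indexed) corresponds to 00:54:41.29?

98459

Total seconds to the label: (0 × 3600 + 54 × 60 + 41) = 3281.
Frame index = 3281 × 30 + 29 = 98459.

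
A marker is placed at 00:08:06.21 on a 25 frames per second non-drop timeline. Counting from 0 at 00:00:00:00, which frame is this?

Total seconds to the label: (0 × 3600 + 8 × 60 + 6) = 486.
Frame index = 486 × 25 + 21 = 12171.

frame 12171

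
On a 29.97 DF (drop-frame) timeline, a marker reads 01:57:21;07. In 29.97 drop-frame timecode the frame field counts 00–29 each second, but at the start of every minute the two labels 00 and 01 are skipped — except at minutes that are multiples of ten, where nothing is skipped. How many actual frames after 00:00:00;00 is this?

Complete 10-minute blocks: 11, each 17982 frames → 197802.
Remaining 7 whole minutes in the current block: 1800 + 6 × 1798 = 12588 frames.
Within the current minute: 21 × 30 + 7 − 2 = 635 (labels ;00/;01 skipped at this minute). Total = 197802 + 12588 + 635 = 211025.

211025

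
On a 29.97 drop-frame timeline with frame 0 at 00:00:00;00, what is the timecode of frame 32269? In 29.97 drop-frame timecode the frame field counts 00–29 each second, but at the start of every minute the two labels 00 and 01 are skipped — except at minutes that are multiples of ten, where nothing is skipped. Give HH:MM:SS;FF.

00:17:56;21

Ten DF minutes hold 17982 frames, so frame 32269 lies in block 1 (frames 17982–35963) with 14287 frames into that block.
The block's first minute is 1800 frames and the rest 1798 each; 14287 frames reaches minute 7, so 1 × 18 + 7 × 2 = 32 labels have been skipped so far.
Adding those back, label number 32269 + 32 = 32301 at 30 labels/s is 1076 s + 21 f = 0 h 17 min 56 s frame 21, i.e. 00:17:56;21.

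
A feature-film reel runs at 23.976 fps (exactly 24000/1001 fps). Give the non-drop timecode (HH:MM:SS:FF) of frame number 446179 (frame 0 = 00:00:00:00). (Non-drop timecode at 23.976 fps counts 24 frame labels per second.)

446179 ÷ 24 = 18590 full seconds, remainder 19 frames.
18590 s = 5 h 9 min 50 s.
Timecode: 05:09:50:19.

05:09:50:19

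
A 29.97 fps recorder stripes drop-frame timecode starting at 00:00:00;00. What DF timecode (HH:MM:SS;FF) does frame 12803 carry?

Each 10-minute DF block holds 10 × 60 × 30 − 9 × 2 = 17982 frames. 12803 ÷ 17982 → 0 full blocks, remainder 12803.
Within the partial block the first minute is 1800 frames and each further minute 1798, so 7 further minute boundaries passed. Total skipped labels = 18 × 0 + 2 × 7 = 14.
Non-drop label index = 12803 + 14 = 12817; at 30 labels/s that is 00:07:07:07, i.e. DF 00:07:07;07.

00:07:07;07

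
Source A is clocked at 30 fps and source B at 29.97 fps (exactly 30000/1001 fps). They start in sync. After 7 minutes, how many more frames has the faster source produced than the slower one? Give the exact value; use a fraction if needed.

7 min = 420 s.
A emits 30 × 420 = 12600 frames; B emits 30000/1001 × 420 = 1800000/143.
Difference = 1800/143 frames (≈ 12.5874); B is behind A.

1800/143 frames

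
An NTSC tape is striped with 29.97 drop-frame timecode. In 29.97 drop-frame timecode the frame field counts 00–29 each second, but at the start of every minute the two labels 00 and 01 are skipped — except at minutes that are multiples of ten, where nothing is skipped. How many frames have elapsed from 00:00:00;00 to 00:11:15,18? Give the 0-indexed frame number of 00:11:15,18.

20248

As if non-drop at 30 labels/s: (0 × 3600 + 11 × 60 + 15) × 30 + 18 = 20268.
Minute boundaries passed: 11; those not divisible by 10: 11 − 1 = 10; dropped labels = 2 × 10 = 20.
Actual frame index = 20268 − 20 = 20248.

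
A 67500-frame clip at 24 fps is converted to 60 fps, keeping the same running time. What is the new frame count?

Target frames = source frames × (target rate / source rate) = 67500 × (60)/(24) = 67500 × 5/2 = 168750.

168750 frames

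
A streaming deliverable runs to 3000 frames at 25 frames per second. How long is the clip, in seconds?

Running time = 3000 / (25) = 120 s.

120 seconds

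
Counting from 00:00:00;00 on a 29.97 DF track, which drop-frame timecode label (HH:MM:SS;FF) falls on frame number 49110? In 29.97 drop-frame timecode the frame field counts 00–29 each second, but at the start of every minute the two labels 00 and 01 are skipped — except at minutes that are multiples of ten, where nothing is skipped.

Ten DF minutes hold 17982 frames, so frame 49110 lies in block 2 (frames 35964–53945) with 13146 frames into that block.
The block's first minute is 1800 frames and the rest 1798 each; 13146 frames reaches minute 7, so 2 × 18 + 7 × 2 = 50 labels have been skipped so far.
Adding those back, label number 49110 + 50 = 49160 at 30 labels/s is 1638 s + 20 f = 0 h 27 min 18 s frame 20, i.e. 00:27:18;20.

00:27:18;20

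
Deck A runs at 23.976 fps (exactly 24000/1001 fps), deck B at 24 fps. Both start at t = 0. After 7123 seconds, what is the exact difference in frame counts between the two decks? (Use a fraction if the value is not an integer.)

A emits 24000/1001 × 7123 = 170952000/1001 frames; B emits 24 × 7123 = 170952.
Difference = 170952/1001 frames (≈ 170.7812); B is ahead of A.

170952/1001 frames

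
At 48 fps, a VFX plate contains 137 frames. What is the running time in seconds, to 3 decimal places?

Running time = 137 × 1/48 = 137/48 s ≈ 2.854 s.

2.854 seconds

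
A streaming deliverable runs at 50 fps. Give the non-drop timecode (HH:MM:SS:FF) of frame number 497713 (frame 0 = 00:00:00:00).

02:45:54:13

497713 ÷ 50 = 9954 full seconds, remainder 13 frames.
9954 s = 2 h 45 min 54 s.
Timecode: 02:45:54:13.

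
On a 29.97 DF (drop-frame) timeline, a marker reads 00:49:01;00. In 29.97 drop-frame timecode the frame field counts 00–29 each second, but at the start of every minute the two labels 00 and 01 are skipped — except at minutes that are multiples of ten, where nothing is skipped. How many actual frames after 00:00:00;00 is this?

88140

As if non-drop at 30 labels/s: (0 × 3600 + 49 × 60 + 1) × 30 + 0 = 88230.
Minute boundaries passed: 49; those not divisible by 10: 49 − 4 = 45; dropped labels = 2 × 45 = 90.
Actual frame index = 88230 − 90 = 88140.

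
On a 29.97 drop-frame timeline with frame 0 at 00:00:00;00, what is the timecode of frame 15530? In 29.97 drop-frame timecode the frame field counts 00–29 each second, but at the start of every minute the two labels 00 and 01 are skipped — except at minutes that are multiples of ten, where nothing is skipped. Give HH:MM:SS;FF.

Each 10-minute DF block holds 10 × 60 × 30 − 9 × 2 = 17982 frames. 15530 ÷ 17982 → 0 full blocks, remainder 15530.
Within the partial block the first minute is 1800 frames and each further minute 1798, so 8 further minute boundaries passed. Total skipped labels = 18 × 0 + 2 × 8 = 16.
Non-drop label index = 15530 + 16 = 15546; at 30 labels/s that is 00:08:38:06, i.e. DF 00:08:38;06.

00:08:38;06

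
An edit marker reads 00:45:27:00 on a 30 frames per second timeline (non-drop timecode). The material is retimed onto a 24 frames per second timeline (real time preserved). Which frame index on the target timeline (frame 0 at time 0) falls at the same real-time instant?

Source frame index: (0×3600 + 45×60 + 27) × 30 + 0 = 81810.
Real time: 81810 / (30) = 2727 s.
Target frame: (2727) × (24) = 65448.

frame 65448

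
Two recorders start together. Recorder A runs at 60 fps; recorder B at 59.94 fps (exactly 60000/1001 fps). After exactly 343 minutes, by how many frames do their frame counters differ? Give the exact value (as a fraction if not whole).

176400/143 frames

343 min = 20580 s.
A emits 60 × 20580 = 1234800 frames; B emits 60000/1001 × 20580 = 176400000/143.
Difference = 176400/143 frames (≈ 1233.5664); B is behind A.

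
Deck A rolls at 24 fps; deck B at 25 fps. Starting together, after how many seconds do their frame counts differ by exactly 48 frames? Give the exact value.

48 seconds

The gap grows by |25 − 24| = 1 frame per second.
Time for a 48-frame gap: 48 ÷ (1) = 48 s.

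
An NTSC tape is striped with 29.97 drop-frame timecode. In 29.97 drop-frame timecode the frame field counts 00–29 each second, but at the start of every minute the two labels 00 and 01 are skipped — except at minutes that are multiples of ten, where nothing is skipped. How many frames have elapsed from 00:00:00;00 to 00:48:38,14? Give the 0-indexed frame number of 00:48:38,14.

Complete 10-minute blocks: 4, each 17982 frames → 71928.
Remaining 8 whole minutes in the current block: 1800 + 7 × 1798 = 14386 frames.
Within the current minute: 38 × 30 + 14 − 2 = 1152 (labels ;00/;01 skipped at this minute). Total = 71928 + 14386 + 1152 = 87466.

87466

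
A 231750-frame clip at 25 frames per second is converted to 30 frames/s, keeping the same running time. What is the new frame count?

Target frames = source frames × (target rate / source rate) = 231750 × (30)/(25) = 231750 × 6/5 = 278100.

278100 frames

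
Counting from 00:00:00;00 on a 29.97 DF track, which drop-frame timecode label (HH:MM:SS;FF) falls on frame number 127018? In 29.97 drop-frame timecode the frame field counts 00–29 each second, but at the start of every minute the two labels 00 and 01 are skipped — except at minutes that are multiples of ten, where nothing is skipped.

01:10:38;04

Each 10-minute DF block holds 10 × 60 × 30 − 9 × 2 = 17982 frames. 127018 ÷ 17982 → 7 full blocks, remainder 1144.
Within the partial block the first minute is 1800 frames and each further minute 1798, so 0 further minute boundaries passed. Total skipped labels = 18 × 7 + 2 × 0 = 126.
Non-drop label index = 127018 + 126 = 127144; at 30 labels/s that is 01:10:38:04, i.e. DF 01:10:38;04.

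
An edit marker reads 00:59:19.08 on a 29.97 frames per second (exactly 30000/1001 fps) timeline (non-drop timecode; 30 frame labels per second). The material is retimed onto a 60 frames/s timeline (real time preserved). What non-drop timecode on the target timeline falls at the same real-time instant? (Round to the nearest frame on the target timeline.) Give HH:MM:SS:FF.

00:59:22:50

Source frame index: (0×3600 + 59×60 + 19) × 30 + 8 = 106778.
Real time: 106778 / (30000/1001) = 53442389/15000 s.
Target frame: (53442389/15000) × (60) = 53442389/250 ≈ 213769.556 → 213770.
At 60 labels/s: frame 213770 → 00:59:22:50.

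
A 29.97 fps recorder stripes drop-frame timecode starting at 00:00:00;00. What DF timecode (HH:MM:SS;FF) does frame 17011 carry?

Each 10-minute DF block holds 10 × 60 × 30 − 9 × 2 = 17982 frames. 17011 ÷ 17982 → 0 full blocks, remainder 17011.
Within the partial block the first minute is 1800 frames and each further minute 1798, so 9 further minute boundaries passed. Total skipped labels = 18 × 0 + 2 × 9 = 18.
Non-drop label index = 17011 + 18 = 17029; at 30 labels/s that is 00:09:27:19, i.e. DF 00:09:27;19.

00:09:27;19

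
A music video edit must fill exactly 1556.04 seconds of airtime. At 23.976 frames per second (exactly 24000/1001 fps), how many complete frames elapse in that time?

Frames = 1556.04 × 24000/1001 = 37344960/1001 ≈ 37307.6523.
Complete frames: 37307.

37307 frames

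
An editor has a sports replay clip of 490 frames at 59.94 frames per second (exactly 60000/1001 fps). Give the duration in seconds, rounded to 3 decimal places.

Running time = 490 × 1001/60000 = 49049/6000 s ≈ 8.175 s.

8.175 seconds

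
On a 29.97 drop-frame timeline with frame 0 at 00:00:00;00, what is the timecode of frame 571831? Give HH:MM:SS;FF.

05:18:00;05

Ten DF minutes hold 17982 frames, so frame 571831 lies in block 31 (frames 557442–575423) with 14389 frames into that block.
The block's first minute is 1800 frames and the rest 1798 each; 14389 frames reaches minute 8, so 31 × 18 + 8 × 2 = 574 labels have been skipped so far.
Adding those back, label number 571831 + 574 = 572405 at 30 labels/s is 19080 s + 5 f = 5 h 18 min 0 s frame 5, i.e. 05:18:00;05.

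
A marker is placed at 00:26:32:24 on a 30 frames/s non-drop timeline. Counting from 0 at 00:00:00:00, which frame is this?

47784

Total seconds to the label: (0 × 3600 + 26 × 60 + 32) = 1592.
Frame index = 1592 × 30 + 24 = 47784.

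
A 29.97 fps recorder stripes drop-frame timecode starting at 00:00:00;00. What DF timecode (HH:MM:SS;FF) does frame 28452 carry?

00:15:49;10

Each 10-minute DF block holds 10 × 60 × 30 − 9 × 2 = 17982 frames. 28452 ÷ 17982 → 1 full block, remainder 10470.
Within the partial block the first minute is 1800 frames and each further minute 1798, so 5 further minute boundaries passed. Total skipped labels = 18 × 1 + 2 × 5 = 28.
Non-drop label index = 28452 + 28 = 28480; at 30 labels/s that is 00:15:49:10, i.e. DF 00:15:49;10.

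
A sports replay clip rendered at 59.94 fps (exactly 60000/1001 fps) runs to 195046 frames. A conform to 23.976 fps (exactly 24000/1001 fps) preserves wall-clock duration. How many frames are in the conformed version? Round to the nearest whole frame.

78018 frames

Frames at target rate = 195046 × (24000/1001) / (60000/1001) = 390092/5 ≈ 78018.400.
Nearest whole frame: 78018.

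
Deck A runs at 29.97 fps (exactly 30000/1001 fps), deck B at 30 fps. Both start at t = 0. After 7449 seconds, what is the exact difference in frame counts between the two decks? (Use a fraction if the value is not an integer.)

A emits 30000/1001 × 7449 = 17190000/77 frames; B emits 30 × 7449 = 223470.
Difference = 17190/77 frames (≈ 223.2468); B is ahead of A.

17190/77 frames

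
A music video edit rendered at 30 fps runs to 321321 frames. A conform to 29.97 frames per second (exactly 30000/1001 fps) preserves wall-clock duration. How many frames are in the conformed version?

Target frames = source frames × (target rate / source rate) = 321321 × (30000/1001)/(30) = 321321 × 1000/1001 = 321000.

321000 frames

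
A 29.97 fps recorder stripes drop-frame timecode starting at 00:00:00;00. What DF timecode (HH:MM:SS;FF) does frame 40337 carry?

Each 10-minute DF block holds 10 × 60 × 30 − 9 × 2 = 17982 frames. 40337 ÷ 17982 → 2 full blocks, remainder 4373.
Within the partial block the first minute is 1800 frames and each further minute 1798, so 2 further minute boundaries passed. Total skipped labels = 18 × 2 + 2 × 2 = 40.
Non-drop label index = 40337 + 40 = 40377; at 30 labels/s that is 00:22:25:27, i.e. DF 00:22:25;27.

00:22:25;27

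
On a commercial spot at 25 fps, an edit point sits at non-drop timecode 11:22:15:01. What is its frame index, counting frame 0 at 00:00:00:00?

frame 1023376

Total seconds to the label: (11 × 3600 + 22 × 60 + 15) = 40935.
Frame index = 40935 × 25 + 1 = 1023376.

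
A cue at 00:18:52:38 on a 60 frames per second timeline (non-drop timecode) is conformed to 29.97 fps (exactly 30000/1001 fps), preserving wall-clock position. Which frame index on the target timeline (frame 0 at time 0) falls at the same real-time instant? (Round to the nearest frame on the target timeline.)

frame 33945

Source frame index: (0×3600 + 18×60 + 52) × 60 + 38 = 67958.
Real time: 67958 / (60) = 33979/30 s.
Target frame: (33979/30) × (30000/1001) = 3089000/91 ≈ 33945.055 → 33945.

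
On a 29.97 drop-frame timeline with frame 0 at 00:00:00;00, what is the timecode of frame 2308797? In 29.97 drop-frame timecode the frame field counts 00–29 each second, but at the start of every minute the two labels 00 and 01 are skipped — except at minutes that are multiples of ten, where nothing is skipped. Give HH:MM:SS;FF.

21:23:56;27

Ten DF minutes hold 17982 frames, so frame 2308797 lies in block 128 (frames 2301696–2319677) with 7101 frames into that block.
The block's first minute is 1800 frames and the rest 1798 each; 7101 frames reaches minute 3, so 128 × 18 + 3 × 2 = 2310 labels have been skipped so far.
Adding those back, label number 2308797 + 2310 = 2311107 at 30 labels/s is 77036 s + 27 f = 21 h 23 min 56 s frame 27, i.e. 21:23:56;27.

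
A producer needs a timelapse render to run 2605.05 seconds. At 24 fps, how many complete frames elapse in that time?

62521 frames

Frames = 2605.05 × 24 = 312606/5 ≈ 62521.2000.
Complete frames: 62521.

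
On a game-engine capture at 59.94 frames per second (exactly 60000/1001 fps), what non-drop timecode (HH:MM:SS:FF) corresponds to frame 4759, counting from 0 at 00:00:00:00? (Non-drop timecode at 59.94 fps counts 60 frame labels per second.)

4759 ÷ 60 = 79 full seconds, remainder 19 frames.
79 s = 0 h 1 min 19 s.
Timecode: 00:01:19:19.

00:01:19:19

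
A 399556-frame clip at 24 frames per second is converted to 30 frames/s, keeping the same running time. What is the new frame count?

Target frames = source frames × (target rate / source rate) = 399556 × (30)/(24) = 399556 × 5/4 = 499445.

499445 frames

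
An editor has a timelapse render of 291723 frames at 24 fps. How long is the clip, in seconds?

12155.125 seconds

Running time = 291723 / (24) = 12155.125 s.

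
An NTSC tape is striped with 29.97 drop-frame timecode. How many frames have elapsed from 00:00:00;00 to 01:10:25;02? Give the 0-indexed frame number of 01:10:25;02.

Complete 10-minute blocks: 7, each 17982 frames → 125874.
Remaining 0 whole minutes in the current block: 0 frames.
Within the current minute: 25 × 30 + 2 = 752. Total = 125874 + 0 + 752 = 126626.

126626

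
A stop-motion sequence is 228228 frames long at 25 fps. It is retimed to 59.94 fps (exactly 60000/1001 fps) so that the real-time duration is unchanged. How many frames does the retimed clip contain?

547200 frames

Target frames = source frames × (target rate / source rate) = 228228 × (60000/1001)/(25) = 228228 × 2400/1001 = 547200.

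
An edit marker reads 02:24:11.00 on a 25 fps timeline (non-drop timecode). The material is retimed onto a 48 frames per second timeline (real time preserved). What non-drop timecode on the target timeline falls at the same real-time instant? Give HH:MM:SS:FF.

02:24:11:00

Source frame index: (2×3600 + 24×60 + 11) × 25 + 0 = 216275.
Real time: 216275 / (25) = 8651 s.
Target frame: (8651) × (48) = 415248.
At 48 labels/s: frame 415248 → 02:24:11:00.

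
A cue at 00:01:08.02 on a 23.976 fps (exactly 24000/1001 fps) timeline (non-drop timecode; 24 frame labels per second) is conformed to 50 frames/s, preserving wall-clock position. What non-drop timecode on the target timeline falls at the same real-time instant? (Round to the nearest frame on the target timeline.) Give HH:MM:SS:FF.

00:01:08:08

Source frame index: (0×3600 + 1×60 + 8) × 24 + 2 = 1634.
Real time: 1634 / (24000/1001) = 817817/12000 s.
Target frame: (817817/12000) × (50) = 817817/240 ≈ 3407.571 → 3408.
At 50 labels/s: frame 3408 → 00:01:08:08.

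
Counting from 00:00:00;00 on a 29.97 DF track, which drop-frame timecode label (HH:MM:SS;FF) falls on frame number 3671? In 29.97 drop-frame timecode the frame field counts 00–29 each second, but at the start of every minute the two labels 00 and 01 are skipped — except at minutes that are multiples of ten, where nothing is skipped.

Ten DF minutes hold 17982 frames, so frame 3671 lies in block 0 (frames 0–17981) with 3671 frames into that block.
The block's first minute is 1800 frames and the rest 1798 each; 3671 frames reaches minute 2, so 0 × 18 + 2 × 2 = 4 labels have been skipped so far.
Adding those back, label number 3671 + 4 = 3675 at 30 labels/s is 122 s + 15 f = 0 h 2 min 2 s frame 15, i.e. 00:02:02;15.

00:02:02;15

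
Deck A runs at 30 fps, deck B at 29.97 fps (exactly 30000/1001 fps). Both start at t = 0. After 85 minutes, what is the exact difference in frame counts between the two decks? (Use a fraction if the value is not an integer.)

85 min = 5100 s.
A emits 30 × 5100 = 153000 frames; B emits 30000/1001 × 5100 = 153000000/1001.
Difference = 153000/1001 frames (≈ 152.8472); B is behind A.

153000/1001 frames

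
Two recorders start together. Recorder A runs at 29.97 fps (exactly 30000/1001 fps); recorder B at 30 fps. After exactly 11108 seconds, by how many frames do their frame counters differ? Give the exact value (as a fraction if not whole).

A emits 30000/1001 × 11108 = 333240000/1001 frames; B emits 30 × 11108 = 333240.
Difference = 333240/1001 frames (≈ 332.9071); B is ahead of A.

333240/1001 frames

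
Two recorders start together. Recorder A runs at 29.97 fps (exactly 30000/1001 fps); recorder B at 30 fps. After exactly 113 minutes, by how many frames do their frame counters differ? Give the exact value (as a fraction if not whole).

203400/1001 frames

113 min = 6780 s.
A emits 30000/1001 × 6780 = 203400000/1001 frames; B emits 30 × 6780 = 203400.
Difference = 203400/1001 frames (≈ 203.1968); B is ahead of A.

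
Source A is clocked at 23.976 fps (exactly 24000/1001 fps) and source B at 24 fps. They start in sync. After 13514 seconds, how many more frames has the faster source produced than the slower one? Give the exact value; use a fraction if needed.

A emits 24000/1001 × 13514 = 324336000/1001 frames; B emits 24 × 13514 = 324336.
Difference = 324336/1001 frames (≈ 324.0120); B is ahead of A.

324336/1001 frames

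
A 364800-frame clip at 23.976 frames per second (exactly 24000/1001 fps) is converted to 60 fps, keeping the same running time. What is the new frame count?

Target frames = source frames × (target rate / source rate) = 364800 × (60)/(24000/1001) = 364800 × 1001/400 = 912912.

912912 frames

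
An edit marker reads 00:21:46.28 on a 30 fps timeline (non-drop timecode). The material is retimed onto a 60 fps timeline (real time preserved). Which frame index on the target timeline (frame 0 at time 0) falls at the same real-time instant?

frame 78416

Source frame index: (0×3600 + 21×60 + 46) × 30 + 28 = 39208.
Real time: 39208 / (30) = 19604/15 s.
Target frame: (19604/15) × (60) = 78416.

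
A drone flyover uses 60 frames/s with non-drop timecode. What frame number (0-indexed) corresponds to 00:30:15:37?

Total seconds to the label: (0 × 3600 + 30 × 60 + 15) = 1815.
Frame index = 1815 × 60 + 37 = 108937.

frame 108937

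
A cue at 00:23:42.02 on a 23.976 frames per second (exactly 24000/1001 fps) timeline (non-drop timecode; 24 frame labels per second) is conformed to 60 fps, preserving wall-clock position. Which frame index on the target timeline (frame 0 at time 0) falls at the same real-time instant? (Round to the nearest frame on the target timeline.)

frame 85410

Source frame index: (0×3600 + 23×60 + 42) × 24 + 2 = 34130.
Real time: 34130 / (24000/1001) = 3416413/2400 s.
Target frame: (3416413/2400) × (60) = 3416413/40 ≈ 85410.325 → 85410.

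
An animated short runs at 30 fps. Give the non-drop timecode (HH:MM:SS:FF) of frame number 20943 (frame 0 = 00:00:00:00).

20943 ÷ 30 = 698 full seconds, remainder 3 frames.
698 s = 0 h 11 min 38 s.
Timecode: 00:11:38:03.

00:11:38:03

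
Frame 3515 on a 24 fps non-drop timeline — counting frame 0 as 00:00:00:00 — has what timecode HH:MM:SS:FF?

00:02:26:11

3515 ÷ 24 = 146 full seconds, remainder 11 frames.
146 s = 0 h 2 min 26 s.
Timecode: 00:02:26:11.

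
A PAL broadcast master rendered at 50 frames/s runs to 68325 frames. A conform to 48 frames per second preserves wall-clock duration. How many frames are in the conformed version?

65592 frames

Target frames = source frames × (target rate / source rate) = 68325 × (48)/(50) = 68325 × 24/25 = 65592.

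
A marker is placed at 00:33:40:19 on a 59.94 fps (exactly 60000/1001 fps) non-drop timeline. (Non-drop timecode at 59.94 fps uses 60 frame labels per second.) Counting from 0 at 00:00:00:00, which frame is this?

Total seconds to the label: (0 × 3600 + 33 × 60 + 40) = 2020.
Frame index = 2020 × 60 + 19 = 121219.

frame 121219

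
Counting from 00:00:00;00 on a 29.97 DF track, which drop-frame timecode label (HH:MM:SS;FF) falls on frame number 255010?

Each 10-minute DF block holds 10 × 60 × 30 − 9 × 2 = 17982 frames. 255010 ÷ 17982 → 14 full blocks, remainder 3262.
Within the partial block the first minute is 1800 frames and each further minute 1798, so 1 further minute boundary passed. Total skipped labels = 18 × 14 + 2 × 1 = 254.
Non-drop label index = 255010 + 254 = 255264; at 30 labels/s that is 02:21:48:24, i.e. DF 02:21:48;24.

02:21:48;24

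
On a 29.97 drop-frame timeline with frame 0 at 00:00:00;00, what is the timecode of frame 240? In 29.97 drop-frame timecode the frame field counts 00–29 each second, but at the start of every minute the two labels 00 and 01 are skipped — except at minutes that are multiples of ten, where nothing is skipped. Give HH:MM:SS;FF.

Each 10-minute DF block holds 10 × 60 × 30 − 9 × 2 = 17982 frames. 240 ÷ 17982 → 0 full blocks, remainder 240.
Within the partial block the first minute is 1800 frames and each further minute 1798, so 0 further minute boundaries passed. Total skipped labels = 18 × 0 + 2 × 0 = 0.
Non-drop label index = 240 + 0 = 240; at 30 labels/s that is 00:00:08:00, i.e. DF 00:00:08;00.

00:00:08;00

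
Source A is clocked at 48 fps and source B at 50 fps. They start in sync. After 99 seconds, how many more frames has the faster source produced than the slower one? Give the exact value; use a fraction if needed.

198 frames

A emits 48 × 99 = 4752 frames; B emits 50 × 99 = 4950.
Difference = 198 frames; B is ahead of A.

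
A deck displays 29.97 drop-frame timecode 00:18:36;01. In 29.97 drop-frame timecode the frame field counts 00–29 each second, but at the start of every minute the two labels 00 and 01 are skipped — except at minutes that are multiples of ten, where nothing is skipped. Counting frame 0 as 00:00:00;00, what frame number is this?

33447

Complete 10-minute blocks: 1, each 17982 frames → 17982.
Remaining 8 whole minutes in the current block: 1800 + 7 × 1798 = 14386 frames.
Within the current minute: 36 × 30 + 1 − 2 = 1079 (labels ;00/;01 skipped at this minute). Total = 17982 + 14386 + 1079 = 33447.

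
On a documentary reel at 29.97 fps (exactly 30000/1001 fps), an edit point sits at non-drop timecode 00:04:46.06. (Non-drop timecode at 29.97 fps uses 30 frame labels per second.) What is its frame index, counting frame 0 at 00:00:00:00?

Total seconds to the label: (0 × 3600 + 4 × 60 + 46) = 286.
Frame index = 286 × 30 + 6 = 8586.

frame 8586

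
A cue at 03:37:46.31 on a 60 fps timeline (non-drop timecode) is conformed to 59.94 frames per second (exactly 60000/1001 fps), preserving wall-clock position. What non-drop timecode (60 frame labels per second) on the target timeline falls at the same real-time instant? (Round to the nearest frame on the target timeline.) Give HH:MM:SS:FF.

03:37:33:28

Source frame index: (3×3600 + 37×60 + 46) × 60 + 31 = 783991.
Real time: 783991 / (60) = 783991/60 s.
Target frame: (783991/60) × (60000/1001) = 60307000/77 ≈ 783207.792 → 783208.
At 60 labels/s: frame 783208 → 03:37:33:28.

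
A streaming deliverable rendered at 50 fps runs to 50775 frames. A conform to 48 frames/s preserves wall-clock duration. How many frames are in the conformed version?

48744 frames

Target frames = source frames × (target rate / source rate) = 50775 × (48)/(50) = 50775 × 24/25 = 48744.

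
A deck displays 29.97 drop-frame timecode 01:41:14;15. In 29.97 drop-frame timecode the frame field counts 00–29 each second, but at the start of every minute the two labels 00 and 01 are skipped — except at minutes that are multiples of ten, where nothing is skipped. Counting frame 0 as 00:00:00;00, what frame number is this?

As if non-drop at 30 labels/s: (1 × 3600 + 41 × 60 + 14) × 30 + 15 = 182235.
Minute boundaries passed: 101; those not divisible by 10: 101 − 10 = 91; dropped labels = 2 × 91 = 182.
Actual frame index = 182235 − 182 = 182053.

182053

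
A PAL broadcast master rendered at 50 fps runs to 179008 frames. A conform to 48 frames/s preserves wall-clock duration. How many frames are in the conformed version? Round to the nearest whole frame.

Frames at target rate = 179008 × (48) / (50) = 4296192/25 ≈ 171847.680.
Nearest whole frame: 171848.

171848 frames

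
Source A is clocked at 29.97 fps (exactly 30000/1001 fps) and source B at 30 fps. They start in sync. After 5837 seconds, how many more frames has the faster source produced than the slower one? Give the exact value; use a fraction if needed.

A emits 30000/1001 × 5837 = 13470000/77 frames; B emits 30 × 5837 = 175110.
Difference = 13470/77 frames (≈ 174.9351); B is ahead of A.

13470/77 frames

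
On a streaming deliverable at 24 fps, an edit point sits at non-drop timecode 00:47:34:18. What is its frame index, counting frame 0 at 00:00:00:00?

68514

Total seconds to the label: (0 × 3600 + 47 × 60 + 34) = 2854.
Frame index = 2854 × 24 + 18 = 68514.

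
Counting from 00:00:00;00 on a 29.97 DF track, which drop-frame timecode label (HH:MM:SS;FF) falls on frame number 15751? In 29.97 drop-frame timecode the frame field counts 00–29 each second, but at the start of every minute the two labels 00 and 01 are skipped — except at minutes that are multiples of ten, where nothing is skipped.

00:08:45;17

Each 10-minute DF block holds 10 × 60 × 30 − 9 × 2 = 17982 frames. 15751 ÷ 17982 → 0 full blocks, remainder 15751.
Within the partial block the first minute is 1800 frames and each further minute 1798, so 8 further minute boundaries passed. Total skipped labels = 18 × 0 + 2 × 8 = 16.
Non-drop label index = 15751 + 16 = 15767; at 30 labels/s that is 00:08:45:17, i.e. DF 00:08:45;17.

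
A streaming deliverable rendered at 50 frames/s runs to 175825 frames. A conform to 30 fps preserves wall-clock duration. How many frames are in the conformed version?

105495 frames

Target frames = source frames × (target rate / source rate) = 175825 × (30)/(50) = 175825 × 3/5 = 105495.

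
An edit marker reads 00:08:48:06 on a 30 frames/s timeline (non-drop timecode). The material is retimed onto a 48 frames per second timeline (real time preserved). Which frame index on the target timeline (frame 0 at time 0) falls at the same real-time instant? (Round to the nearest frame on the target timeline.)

Source frame index: (0×3600 + 8×60 + 48) × 30 + 6 = 15846.
Real time: 15846 / (30) = 2641/5 s.
Target frame: (2641/5) × (48) = 126768/5 ≈ 25353.600 → 25354.

frame 25354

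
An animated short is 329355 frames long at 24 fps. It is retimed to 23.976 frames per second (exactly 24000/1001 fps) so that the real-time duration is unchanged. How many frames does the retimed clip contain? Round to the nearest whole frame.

Frames at target rate = 329355 × (24000/1001) / (24) = 25335000/77 ≈ 329025.974.
Nearest whole frame: 329026.

329026 frames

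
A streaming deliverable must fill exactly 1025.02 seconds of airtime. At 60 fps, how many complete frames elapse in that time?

Frames = 1025.02 × 60 = 307506/5 ≈ 61501.2000.
Complete frames: 61501.

61501 frames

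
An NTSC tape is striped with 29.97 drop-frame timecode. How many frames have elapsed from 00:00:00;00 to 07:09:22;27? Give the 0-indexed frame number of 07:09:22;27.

772113

Complete 10-minute blocks: 42, each 17982 frames → 755244.
Remaining 9 whole minutes in the current block: 1800 + 8 × 1798 = 16184 frames.
Within the current minute: 22 × 30 + 27 − 2 = 685 (labels ;00/;01 skipped at this minute). Total = 755244 + 16184 + 685 = 772113.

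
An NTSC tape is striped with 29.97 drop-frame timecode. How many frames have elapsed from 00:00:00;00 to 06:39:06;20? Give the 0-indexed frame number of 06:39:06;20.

As if non-drop at 30 labels/s: (6 × 3600 + 39 × 60 + 6) × 30 + 20 = 718400.
Minute boundaries passed: 399; those not divisible by 10: 399 − 39 = 360; dropped labels = 2 × 360 = 720.
Actual frame index = 718400 − 720 = 717680.

717680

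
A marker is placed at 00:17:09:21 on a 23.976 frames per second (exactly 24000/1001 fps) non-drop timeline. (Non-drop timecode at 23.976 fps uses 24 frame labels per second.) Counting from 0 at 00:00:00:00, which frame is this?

Total seconds to the label: (0 × 3600 + 17 × 60 + 9) = 1029.
Frame index = 1029 × 24 + 21 = 24717.

frame 24717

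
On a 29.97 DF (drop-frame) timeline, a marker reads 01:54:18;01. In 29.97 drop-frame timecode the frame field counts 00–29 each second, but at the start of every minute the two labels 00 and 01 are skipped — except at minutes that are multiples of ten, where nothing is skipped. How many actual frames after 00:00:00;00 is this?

As if non-drop at 30 labels/s: (1 × 3600 + 54 × 60 + 18) × 30 + 1 = 205741.
Minute boundaries passed: 114; those not divisible by 10: 114 − 11 = 103; dropped labels = 2 × 103 = 206.
Actual frame index = 205741 − 206 = 205535.

205535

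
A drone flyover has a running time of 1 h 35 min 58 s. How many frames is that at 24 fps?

138192 frames

1 h 35 min 58 s = 5758 s.
Frames = 5758 × 24 = 138192.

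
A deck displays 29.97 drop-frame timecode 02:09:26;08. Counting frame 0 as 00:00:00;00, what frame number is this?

232754

As if non-drop at 30 labels/s: (2 × 3600 + 9 × 60 + 26) × 30 + 8 = 232988.
Minute boundaries passed: 129; those not divisible by 10: 129 − 12 = 117; dropped labels = 2 × 117 = 234.
Actual frame index = 232988 − 234 = 232754.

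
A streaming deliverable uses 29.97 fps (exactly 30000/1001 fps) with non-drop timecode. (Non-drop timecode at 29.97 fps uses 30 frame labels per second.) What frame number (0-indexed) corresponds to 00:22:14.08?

40028

Total seconds to the label: (0 × 3600 + 22 × 60 + 14) = 1334.
Frame index = 1334 × 30 + 8 = 40028.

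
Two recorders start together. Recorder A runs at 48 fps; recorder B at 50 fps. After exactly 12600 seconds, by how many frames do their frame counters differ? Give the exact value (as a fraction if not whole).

A emits 48 × 12600 = 604800 frames; B emits 50 × 12600 = 630000.
Difference = 25200 frames; B is ahead of A.

25200 frames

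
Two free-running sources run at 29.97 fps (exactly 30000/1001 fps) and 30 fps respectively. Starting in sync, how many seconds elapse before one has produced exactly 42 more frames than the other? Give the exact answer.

The gap grows by |30 − 30000/1001| = 30/1001 frames per second.
Time for a 42-frame gap: 42 ÷ (30/1001) = 1401.4 s.

1401.4 seconds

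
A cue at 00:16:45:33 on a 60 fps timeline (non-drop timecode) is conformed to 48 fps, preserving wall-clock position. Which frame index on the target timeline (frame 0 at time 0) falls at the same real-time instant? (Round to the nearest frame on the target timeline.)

Source frame index: (0×3600 + 16×60 + 45) × 60 + 33 = 60333.
Real time: 60333 / (60) = 20111/20 s.
Target frame: (20111/20) × (48) = 241332/5 ≈ 48266.400 → 48266.

frame 48266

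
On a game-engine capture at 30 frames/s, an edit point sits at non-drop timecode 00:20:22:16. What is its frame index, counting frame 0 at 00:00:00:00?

Total seconds to the label: (0 × 3600 + 20 × 60 + 22) = 1222.
Frame index = 1222 × 30 + 16 = 36676.

36676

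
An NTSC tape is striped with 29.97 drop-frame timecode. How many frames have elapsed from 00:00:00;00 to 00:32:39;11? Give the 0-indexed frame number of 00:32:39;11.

Complete 10-minute blocks: 3, each 17982 frames → 53946.
Remaining 2 whole minutes in the current block: 1800 + 1 × 1798 = 3598 frames.
Within the current minute: 39 × 30 + 11 − 2 = 1179 (labels ;00/;01 skipped at this minute). Total = 53946 + 3598 + 1179 = 58723.

58723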